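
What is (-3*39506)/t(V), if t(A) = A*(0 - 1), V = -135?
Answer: -39506/45 ≈ -877.91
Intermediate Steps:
t(A) = -A (t(A) = A*(-1) = -A)
(-3*39506)/t(V) = (-3*39506)/((-1*(-135))) = -118518/135 = -118518*1/135 = -39506/45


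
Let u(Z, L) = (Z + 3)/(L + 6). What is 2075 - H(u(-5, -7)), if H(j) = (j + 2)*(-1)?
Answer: 2079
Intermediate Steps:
u(Z, L) = (3 + Z)/(6 + L)
H(j) = -2 - j (H(j) = (2 + j)*(-1) = -2 - j)
2075 - H(u(-5, -7)) = 2075 - (-2 - (3 - 5)/(6 - 7)) = 2075 - (-2 - (-2)/(-1)) = 2075 - (-2 - (-1)*(-2)) = 2075 - (-2 - 1*2) = 2075 - (-2 - 2) = 2075 - 1*(-4) = 2075 + 4 = 2079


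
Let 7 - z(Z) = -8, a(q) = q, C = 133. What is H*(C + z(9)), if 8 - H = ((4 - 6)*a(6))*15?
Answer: 27824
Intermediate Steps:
z(Z) = 15 (z(Z) = 7 - 1*(-8) = 7 + 8 = 15)
H = 188 (H = 8 - (4 - 6)*6*15 = 8 - (-2*6)*15 = 8 - (-12)*15 = 8 - 1*(-180) = 8 + 180 = 188)
H*(C + z(9)) = 188*(133 + 15) = 188*148 = 27824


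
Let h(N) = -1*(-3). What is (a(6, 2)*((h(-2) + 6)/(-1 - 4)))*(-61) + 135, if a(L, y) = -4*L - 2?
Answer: -13599/5 ≈ -2719.8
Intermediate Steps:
h(N) = 3
a(L, y) = -2 - 4*L
(a(6, 2)*((h(-2) + 6)/(-1 - 4)))*(-61) + 135 = ((-2 - 4*6)*((3 + 6)/(-1 - 4)))*(-61) + 135 = ((-2 - 24)*(9/(-5)))*(-61) + 135 = -234*(-1)/5*(-61) + 135 = -26*(-9/5)*(-61) + 135 = (234/5)*(-61) + 135 = -14274/5 + 135 = -13599/5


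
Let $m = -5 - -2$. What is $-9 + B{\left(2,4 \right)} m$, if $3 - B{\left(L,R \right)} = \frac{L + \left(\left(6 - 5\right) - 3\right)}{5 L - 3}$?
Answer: $-18$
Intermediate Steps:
$B{\left(L,R \right)} = 3 - \frac{-2 + L}{-3 + 5 L}$ ($B{\left(L,R \right)} = 3 - \frac{L + \left(\left(6 - 5\right) - 3\right)}{5 L - 3} = 3 - \frac{L + \left(1 - 3\right)}{-3 + 5 L} = 3 - \frac{L - 2}{-3 + 5 L} = 3 - \frac{-2 + L}{-3 + 5 L}$)
$m = -3$ ($m = -5 + 2 = -3$)
$-9 + B{\left(2,4 \right)} m = -9 + \frac{7 \left(-1 + 2 \cdot 2\right)}{-3 + 5 \cdot 2} \left(-3\right) = -9 + \frac{7 \left(-1 + 4\right)}{-3 + 10} \left(-3\right) = -9 + 7 \cdot \frac{1}{7} \cdot 3 \left(-3\right) = -9 + 3 \left(-3\right) = -9 - 9 = -18$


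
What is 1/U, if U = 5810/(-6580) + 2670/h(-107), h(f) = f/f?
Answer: 94/250897 ≈ 0.00037466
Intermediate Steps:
h(f) = 1
U = 250897/94 (U = 5810/(-6580) + 2670/1 = 5810*(-1/6580) + 2670*1 = -83/94 + 2670 = 250897/94 ≈ 2669.1)
1/U = 1/(250897/94) = 94/250897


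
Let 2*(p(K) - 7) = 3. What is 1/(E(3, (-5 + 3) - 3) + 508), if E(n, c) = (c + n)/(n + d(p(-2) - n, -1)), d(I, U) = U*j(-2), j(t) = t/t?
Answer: 1/507 ≈ 0.0019724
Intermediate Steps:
p(K) = 17/2 (p(K) = 7 + (1/2)*3 = 7 + 3/2 = 17/2)
j(t) = 1
d(I, U) = U (d(I, U) = U*1 = U)
E(n, c) = (c + n)/(-1 + n) (E(n, c) = (c + n)/(n - 1) = (c + n)/(-1 + n))
1/(E(3, (-5 + 3) - 3) + 508) = 1/((((-5 + 3) - 3) + 3)/(-1 + 3) + 508) = 1/(((-2 - 3) + 3)/2 + 508) = 1/((-5 + 3)/2 + 508) = 1/((1/2)*(-2) + 508) = 1/(-1 + 508) = 1/507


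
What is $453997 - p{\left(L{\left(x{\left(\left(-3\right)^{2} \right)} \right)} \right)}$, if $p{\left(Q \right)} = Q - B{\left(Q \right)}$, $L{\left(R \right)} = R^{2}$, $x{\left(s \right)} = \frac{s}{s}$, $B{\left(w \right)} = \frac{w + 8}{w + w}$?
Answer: $\frac{908001}{2} \approx 4.54 \cdot 10^{5}$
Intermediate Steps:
$B{\left(w \right)} = \frac{8 + w}{2 w}$
$x{\left(s \right)} = 1$
$p{\left(Q \right)} = Q - \frac{8 + Q}{2 Q}$
$453997 - p{\left(L{\left(x{\left(\left(-3\right)^{2} \right)} \right)} \right)} = 453997 - \left(- \frac{1}{2} + 1^{2} - \frac{4}{1^{2}}\right) = 453997 - \left(- \frac{1}{2} + 1 - \frac{4}{1}\right) = 453997 - \left(- \frac{1}{2} + 1 - 4\right) = 453997 - - \frac{7}{2} = 453997 + \frac{7}{2} = \frac{908001}{2}$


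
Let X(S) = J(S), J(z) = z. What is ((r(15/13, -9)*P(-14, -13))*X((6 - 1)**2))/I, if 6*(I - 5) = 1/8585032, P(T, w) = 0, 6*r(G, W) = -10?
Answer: 0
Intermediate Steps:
r(G, W) = -5/3 (r(G, W) = (1/6)*(-10) = -5/3)
X(S) = S
I = 257550961/51510192 (I = 5 + (1/6)/8585032 = 5 + (1/6)*(1/8585032) = 5 + 1/51510192 = 257550961/51510192 ≈ 5.0000)
((r(15/13, -9)*P(-14, -13))*X((6 - 1)**2))/I = ((-5/3*0)*(6 - 1)**2)/(257550961/51510192) = (0*5**2)*(51510192/257550961) = (0*25)*(51510192/257550961) = 0*(51510192/257550961) = 0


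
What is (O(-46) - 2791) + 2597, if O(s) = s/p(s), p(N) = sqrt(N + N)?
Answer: -194 + I*sqrt(23) ≈ -194.0 + 4.7958*I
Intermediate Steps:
p(N) = sqrt(2)*sqrt(N) (p(N) = sqrt(2*N) = sqrt(2)*sqrt(N))
O(s) = sqrt(2)*sqrt(s)/2 (O(s) = s/((sqrt(2)*sqrt(s))) = s*(sqrt(2)/(2*sqrt(s))) = sqrt(2)*sqrt(s)/2)
(O(-46) - 2791) + 2597 = (sqrt(2)*sqrt(-46)/2 - 2791) + 2597 = (sqrt(2)*(I*sqrt(46))/2 - 2791) + 2597 = (I*sqrt(23) - 2791) + 2597 = (-2791 + I*sqrt(23)) + 2597 = -194 + I*sqrt(23)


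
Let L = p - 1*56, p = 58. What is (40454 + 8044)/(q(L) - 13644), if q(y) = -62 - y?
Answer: -24249/6854 ≈ -3.5379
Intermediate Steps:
L = 2 (L = 58 - 1*56 = 58 - 56 = 2)
(40454 + 8044)/(q(L) - 13644) = (40454 + 8044)/((-62 - 1*2) - 13644) = 48498/((-62 - 2) - 13644) = 48498/(-64 - 13644) = 48498/(-13708) = 48498*(-1/13708) = -24249/6854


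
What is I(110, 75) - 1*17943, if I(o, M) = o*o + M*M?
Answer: -218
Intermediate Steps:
I(o, M) = M**2 + o**2 (I(o, M) = o**2 + M**2 = M**2 + o**2)
I(110, 75) - 1*17943 = (75**2 + 110**2) - 1*17943 = (5625 + 12100) - 17943 = 17725 - 17943 = -218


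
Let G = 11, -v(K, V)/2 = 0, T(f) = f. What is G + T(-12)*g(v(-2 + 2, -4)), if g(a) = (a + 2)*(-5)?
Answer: 131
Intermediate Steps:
v(K, V) = 0 (v(K, V) = -2*0 = 0)
g(a) = -10 - 5*a (g(a) = (2 + a)*(-5) = -10 - 5*a)
G + T(-12)*g(v(-2 + 2, -4)) = 11 - 12*(-10 - 5*0) = 11 - 12*(-10 + 0) = 11 - 12*(-10) = 11 + 120 = 131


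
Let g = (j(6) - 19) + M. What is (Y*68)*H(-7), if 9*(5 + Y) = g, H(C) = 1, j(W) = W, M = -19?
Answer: -5236/9 ≈ -581.78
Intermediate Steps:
g = -32 (g = (6 - 19) - 19 = -13 - 19 = -32)
Y = -77/9 (Y = -5 + (⅑)*(-32) = -5 - 32/9 = -77/9 ≈ -8.5556)
(Y*68)*H(-7) = -77/9*68*1 = -5236/9*1 = -5236/9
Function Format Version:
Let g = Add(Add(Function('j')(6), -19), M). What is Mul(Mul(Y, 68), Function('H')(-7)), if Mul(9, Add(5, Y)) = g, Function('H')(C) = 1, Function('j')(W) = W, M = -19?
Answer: Rational(-5236, 9) ≈ -581.78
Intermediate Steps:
g = -32 (g = Add(Add(6, -19), -19) = Add(-13, -19) = -32)
Y = Rational(-77, 9) (Y = Add(-5, Mul(Rational(1, 9), -32)) = Add(-5, Rational(-32, 9)) = Rational(-77, 9) ≈ -8.5556)
Mul(Mul(Y, 68), Function('H')(-7)) = Mul(Mul(Rational(-77, 9), 68), 1) = Mul(Rational(-5236, 9), 1) = Rational(-5236, 9)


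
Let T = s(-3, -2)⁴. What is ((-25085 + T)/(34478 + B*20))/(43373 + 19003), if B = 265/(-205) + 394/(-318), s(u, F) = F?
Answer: -54474937/4666390185584 ≈ -1.1674e-5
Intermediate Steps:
B = -16504/6519 (B = 265*(-1/205) + 394*(-1/318) = -53/41 - 197/159 = -16504/6519 ≈ -2.5317)
T = 16 (T = (-2)⁴ = 16)
((-25085 + T)/(34478 + B*20))/(43373 + 19003) = ((-25085 + 16)/(34478 - 16504/6519*20))/(43373 + 19003) = -25069/(34478 - 330080/6519)/62376 = -25069/224432002/6519*(1/62376) = -25069*6519/224432002*(1/62376) = -163424811/224432002*1/62376 = -54474937/4666390185584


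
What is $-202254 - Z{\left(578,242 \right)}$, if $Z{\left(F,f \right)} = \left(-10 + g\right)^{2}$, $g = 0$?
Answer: $-202354$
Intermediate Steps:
$Z{\left(F,f \right)} = 100$ ($Z{\left(F,f \right)} = \left(-10 + 0\right)^{2} = \left(-10\right)^{2} = 100$)
$-202254 - Z{\left(578,242 \right)} = -202254 - 100 = -202354$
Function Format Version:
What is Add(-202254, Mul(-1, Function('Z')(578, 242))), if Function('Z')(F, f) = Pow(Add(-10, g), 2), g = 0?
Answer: -202354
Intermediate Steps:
Function('Z')(F, f) = 100 (Function('Z')(F, f) = Pow(Add(-10, 0), 2) = Pow(-10, 2) = 100)
Add(-202254, Mul(-1, Function('Z')(578, 242))) = Add(-202254, Mul(-1, 100)) = Add(-202254, -100) = -202354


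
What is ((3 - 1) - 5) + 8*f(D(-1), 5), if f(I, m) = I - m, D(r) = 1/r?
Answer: -51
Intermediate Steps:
D(r) = 1/r
((3 - 1) - 5) + 8*f(D(-1), 5) = ((3 - 1) - 5) + 8*(1/(-1) - 1*5) = (2 - 5) + 8*(-1 - 5) = -3 + 8*(-6) = -3 - 48 = -51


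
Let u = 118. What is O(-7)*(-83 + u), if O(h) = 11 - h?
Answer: 630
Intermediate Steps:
O(-7)*(-83 + u) = (11 - 1*(-7))*(-83 + 118) = (11 + 7)*35 = 18*35 = 630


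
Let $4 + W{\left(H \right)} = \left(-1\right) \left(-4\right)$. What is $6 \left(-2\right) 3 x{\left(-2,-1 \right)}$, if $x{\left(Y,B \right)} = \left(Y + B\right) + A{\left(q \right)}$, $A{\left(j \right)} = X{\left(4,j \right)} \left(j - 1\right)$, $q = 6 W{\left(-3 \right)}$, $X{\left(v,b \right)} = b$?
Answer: $108$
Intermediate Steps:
$W{\left(H \right)} = 0$ ($W{\left(H \right)} = -4 - -4 = -4 + 4 = 0$)
$q = 0$ ($q = 6 \cdot 0 = 0$)
$A{\left(j \right)} = j \left(-1 + j\right)$ ($A{\left(j \right)} = j \left(j - 1\right) = j \left(-1 + j\right)$)
$x{\left(Y,B \right)} = B + Y$ ($x{\left(Y,B \right)} = \left(Y + B\right) + 0 \left(-1 + 0\right) = \left(B + Y\right) + 0 \left(-1\right) = \left(B + Y\right) + 0 = B + Y$)
$6 \left(-2\right) 3 x{\left(-2,-1 \right)} = 6 \left(-2\right) 3 \left(-1 - 2\right) = \left(-12\right) 3 \left(-3\right) = \left(-36\right) \left(-3\right) = 108$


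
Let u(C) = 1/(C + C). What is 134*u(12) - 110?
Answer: -1253/12 ≈ -104.42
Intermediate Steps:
u(C) = 1/(2*C)
134*u(12) - 110 = 134*((1/2)/12) - 110 = 134*((1/2)*(1/12)) - 110 = 134*(1/24) - 110 = 67/12 - 110 = -1253/12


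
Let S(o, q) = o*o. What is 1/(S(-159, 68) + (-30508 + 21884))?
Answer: 1/16657 ≈ 6.0035e-5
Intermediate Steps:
S(o, q) = o**2
1/(S(-159, 68) + (-30508 + 21884)) = 1/((-159)**2 + (-30508 + 21884)) = 1/(25281 - 8624) = 1/16657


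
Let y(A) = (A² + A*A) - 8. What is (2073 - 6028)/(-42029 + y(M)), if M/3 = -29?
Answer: 3955/26899 ≈ 0.14703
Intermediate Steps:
M = -87 (M = 3*(-29) = -87)
y(A) = -8 + 2*A² (y(A) = (A² + A²) - 8 = 2*A² - 8 = -8 + 2*A²)
(2073 - 6028)/(-42029 + y(M)) = (2073 - 6028)/(-42029 + (-8 + 2*(-87)²)) = -3955/(-42029 + (-8 + 2*7569)) = -3955/(-42029 + (-8 + 15138)) = -3955/(-42029 + 15130) = -3955/(-26899) = -3955*(-1/26899) = 3955/26899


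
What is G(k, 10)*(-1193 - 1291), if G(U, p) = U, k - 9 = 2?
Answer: -27324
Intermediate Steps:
k = 11 (k = 9 + 2 = 11)
G(k, 10)*(-1193 - 1291) = 11*(-1193 - 1291) = 11*(-2484) = -27324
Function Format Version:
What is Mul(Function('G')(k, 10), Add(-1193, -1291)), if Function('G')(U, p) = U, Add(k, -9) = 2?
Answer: -27324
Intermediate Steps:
k = 11 (k = Add(9, 2) = 11)
Mul(Function('G')(k, 10), Add(-1193, -1291)) = Mul(11, Add(-1193, -1291)) = Mul(11, -2484) = -27324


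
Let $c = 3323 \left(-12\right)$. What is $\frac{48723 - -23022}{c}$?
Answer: $- \frac{23915}{13292} \approx -1.7992$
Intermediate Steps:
$c = -39876$
$\frac{48723 - -23022}{c} = \frac{48723 - -23022}{-39876} = \left(48723 + 23022\right) \left(- \frac{1}{39876}\right) = 71745 \left(- \frac{1}{39876}\right) = - \frac{23915}{13292}$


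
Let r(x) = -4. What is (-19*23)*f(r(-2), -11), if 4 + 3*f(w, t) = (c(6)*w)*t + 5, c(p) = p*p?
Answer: -692645/3 ≈ -2.3088e+5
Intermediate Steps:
c(p) = p²
f(w, t) = ⅓ + 12*t*w (f(w, t) = -4/3 + ((6²*w)*t + 5)/3 = -4/3 + ((36*w)*t + 5)/3 = -4/3 + (36*t*w + 5)/3 = -4/3 + (5 + 36*t*w)/3 = -4/3 + (5/3 + 12*t*w) = ⅓ + 12*t*w)
(-19*23)*f(r(-2), -11) = (-19*23)*(⅓ + 12*(-11)*(-4)) = -437*(⅓ + 528) = -437*1585/3 = -692645/3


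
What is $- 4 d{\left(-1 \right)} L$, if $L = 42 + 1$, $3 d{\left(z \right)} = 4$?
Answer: $- \frac{688}{3} \approx -229.33$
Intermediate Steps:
$d{\left(z \right)} = \frac{4}{3}$ ($d{\left(z \right)} = \frac{1}{3} \cdot 4 = \frac{4}{3}$)
$L = 43$
$- 4 d{\left(-1 \right)} L = \left(-4\right) \frac{4}{3} \cdot 43 = \left(- \frac{16}{3}\right) 43 = - \frac{688}{3}$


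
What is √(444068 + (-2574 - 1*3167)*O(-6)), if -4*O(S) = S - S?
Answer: 2*√111017 ≈ 666.38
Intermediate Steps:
O(S) = 0 (O(S) = -(S - S)/4 = -¼*0 = 0)
√(444068 + (-2574 - 1*3167)*O(-6)) = √(444068 + (-2574 - 1*3167)*0) = √(444068 + (-2574 - 3167)*0) = √(444068 - 5741*0) = √(444068 + 0) = √444068 = 2*√111017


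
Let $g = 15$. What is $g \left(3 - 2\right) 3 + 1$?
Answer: $46$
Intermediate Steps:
$g \left(3 - 2\right) 3 + 1 = 15 \left(3 - 2\right) 3 + 1 = 15 \cdot 1 \cdot 3 + 1 = 15 \cdot 3 + 1 = 45 + 1 = 46$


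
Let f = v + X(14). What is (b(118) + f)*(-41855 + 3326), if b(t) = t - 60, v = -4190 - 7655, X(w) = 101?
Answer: 450249894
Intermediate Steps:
v = -11845
f = -11744 (f = -11845 + 101 = -11744)
b(t) = -60 + t
(b(118) + f)*(-41855 + 3326) = ((-60 + 118) - 11744)*(-41855 + 3326) = (58 - 11744)*(-38529) = -11686*(-38529) = 450249894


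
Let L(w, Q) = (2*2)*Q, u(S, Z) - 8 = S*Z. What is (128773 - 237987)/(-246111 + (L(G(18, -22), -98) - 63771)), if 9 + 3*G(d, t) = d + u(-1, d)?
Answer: 54607/155137 ≈ 0.35199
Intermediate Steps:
u(S, Z) = 8 + S*Z
G(d, t) = -1/3 (G(d, t) = -3 + (d + (8 - d))/3 = -3 + (1/3)*8 = -3 + 8/3 = -1/3)
L(w, Q) = 4*Q
(128773 - 237987)/(-246111 + (L(G(18, -22), -98) - 63771)) = (128773 - 237987)/(-246111 + (4*(-98) - 63771)) = -109214/(-246111 + (-392 - 63771)) = -109214/(-246111 - 64163) = -109214/(-310274) = -109214*(-1/310274) = 54607/155137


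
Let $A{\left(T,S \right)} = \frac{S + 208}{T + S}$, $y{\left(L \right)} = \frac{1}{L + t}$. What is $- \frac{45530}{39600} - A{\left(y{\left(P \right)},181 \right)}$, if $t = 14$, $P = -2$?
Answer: $- \frac{28378949}{8605080} \approx -3.2979$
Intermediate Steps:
$y{\left(L \right)} = \frac{1}{14 + L}$ ($y{\left(L \right)} = \frac{1}{L + 14} = \frac{1}{14 + L}$)
$A{\left(T,S \right)} = \frac{208 + S}{S + T}$
$- \frac{45530}{39600} - A{\left(y{\left(P \right)},181 \right)} = - \frac{45530}{39600} - \frac{208 + 181}{181 + \frac{1}{14 - 2}} = \left(-45530\right) \frac{1}{39600} - \frac{1}{181 + \frac{1}{12}} \cdot 389 = - \frac{4553}{3960} - \frac{1}{181 + \frac{1}{12}} \cdot 389 = - \frac{4553}{3960} - \frac{1}{\frac{2173}{12}} \cdot 389 = - \frac{4553}{3960} - \frac{12}{2173} \cdot 389 = - \frac{4553}{3960} - \frac{4668}{2173} = - \frac{28378949}{8605080}$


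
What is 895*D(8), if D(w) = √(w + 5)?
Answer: 895*√13 ≈ 3227.0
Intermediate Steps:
D(w) = √(5 + w)
895*D(8) = 895*√(5 + 8) = 895*√13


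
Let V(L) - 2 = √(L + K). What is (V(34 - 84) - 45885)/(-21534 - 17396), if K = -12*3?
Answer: 2699/2290 - I*√86/38930 ≈ 1.1786 - 0.00023821*I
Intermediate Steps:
K = -36
V(L) = 2 + √(-36 + L) (V(L) = 2 + √(L - 36) = 2 + √(-36 + L))
(V(34 - 84) - 45885)/(-21534 - 17396) = ((2 + √(-36 + (34 - 84))) - 45885)/(-21534 - 17396) = ((2 + √(-36 - 50)) - 45885)/(-38930) = ((2 + √(-86)) - 45885)*(-1/38930) = ((2 + I*√86) - 45885)*(-1/38930) = (-45883 + I*√86)*(-1/38930) = 2699/2290 - I*√86/38930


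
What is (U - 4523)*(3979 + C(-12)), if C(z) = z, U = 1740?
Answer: -11040161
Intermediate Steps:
(U - 4523)*(3979 + C(-12)) = (1740 - 4523)*(3979 - 12) = -2783*3967 = -11040161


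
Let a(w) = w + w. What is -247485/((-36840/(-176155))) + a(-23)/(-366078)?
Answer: -531981134950967/449543784 ≈ -1.1834e+6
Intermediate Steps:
a(w) = 2*w
-247485/((-36840/(-176155))) + a(-23)/(-366078) = -247485/((-36840/(-176155))) + (2*(-23))/(-366078) = -247485/((-36840*(-1/176155))) - 46*(-1/366078) = -247485/7368/35231 + 23/183039 = -247485*35231/7368 + 23/183039 = -2906381345/2456 + 23/183039 = -531981134950967/449543784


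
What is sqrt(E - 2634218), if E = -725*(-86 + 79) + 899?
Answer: 2*I*sqrt(657061) ≈ 1621.2*I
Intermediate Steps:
E = 5974 (E = -725*(-7) + 899 = 5075 + 899 = 5974)
sqrt(E - 2634218) = sqrt(5974 - 2634218) = sqrt(-2628244) = 2*I*sqrt(657061)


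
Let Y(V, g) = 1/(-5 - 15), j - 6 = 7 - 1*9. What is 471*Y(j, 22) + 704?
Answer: 13609/20 ≈ 680.45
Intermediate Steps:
j = 4 (j = 6 + (7 - 1*9) = 6 + (7 - 9) = 6 - 2 = 4)
Y(V, g) = -1/20 (Y(V, g) = 1/(-20) = -1/20)
471*Y(j, 22) + 704 = 471*(-1/20) + 704 = -471/20 + 704 = 13609/20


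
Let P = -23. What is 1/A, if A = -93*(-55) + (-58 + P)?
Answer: 1/5034 ≈ 0.00019865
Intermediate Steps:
A = 5034 (A = -93*(-55) + (-58 - 23) = 5115 - 81 = 5034)
1/A = 1/5034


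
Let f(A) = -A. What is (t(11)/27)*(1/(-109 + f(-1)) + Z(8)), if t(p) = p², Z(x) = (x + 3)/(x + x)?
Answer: 35453/11664 ≈ 3.0395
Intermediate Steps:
Z(x) = (3 + x)/(2*x) (Z(x) = (3 + x)/((2*x)) = (3 + x)*(1/(2*x)) = (3 + x)/(2*x))
(t(11)/27)*(1/(-109 + f(-1)) + Z(8)) = (11²/27)*(1/(-109 - 1*(-1)) + (½)*(3 + 8)/8) = (121*(1/27))*(1/(-109 + 1) + (½)*(⅛)*11) = 121*(1/(-108) + 11/16)/27 = 121*(-1/108 + 11/16)/27 = (121/27)*(293/432) = 35453/11664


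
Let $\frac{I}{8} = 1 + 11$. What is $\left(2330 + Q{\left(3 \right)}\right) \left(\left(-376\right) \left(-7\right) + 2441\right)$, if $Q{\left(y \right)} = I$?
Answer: $12307098$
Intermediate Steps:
$I = 96$ ($I = 8 \left(1 + 11\right) = 8 \cdot 12 = 96$)
$Q{\left(y \right)} = 96$
$\left(2330 + Q{\left(3 \right)}\right) \left(\left(-376\right) \left(-7\right) + 2441\right) = \left(2330 + 96\right) \left(\left(-376\right) \left(-7\right) + 2441\right) = 2426 \left(2632 + 2441\right) = 2426 \cdot 5073 = 12307098$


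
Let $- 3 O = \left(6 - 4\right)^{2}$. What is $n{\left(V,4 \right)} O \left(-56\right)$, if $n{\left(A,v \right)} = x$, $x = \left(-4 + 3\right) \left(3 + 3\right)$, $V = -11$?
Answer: $-448$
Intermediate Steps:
$x = -6$ ($x = \left(-1\right) 6 = -6$)
$n{\left(A,v \right)} = -6$
$O = - \frac{4}{3}$ ($O = - \frac{\left(6 - 4\right)^{2}}{3} = - \frac{2^{2}}{3} = \left(- \frac{1}{3}\right) 4 = - \frac{4}{3} \approx -1.3333$)
$n{\left(V,4 \right)} O \left(-56\right) = \left(-6\right) \left(- \frac{4}{3}\right) \left(-56\right) = 8 \left(-56\right) = -448$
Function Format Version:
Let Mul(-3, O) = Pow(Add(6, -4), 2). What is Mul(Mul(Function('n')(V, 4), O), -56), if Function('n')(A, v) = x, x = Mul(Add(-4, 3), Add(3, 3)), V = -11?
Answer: -448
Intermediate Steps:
x = -6 (x = Mul(-1, 6) = -6)
Function('n')(A, v) = -6
O = Rational(-4, 3) (O = Mul(Rational(-1, 3), Pow(Add(6, -4), 2)) = Mul(Rational(-1, 3), Pow(2, 2)) = Mul(Rational(-1, 3), 4) = Rational(-4, 3) ≈ -1.3333)
Mul(Mul(Function('n')(V, 4), O), -56) = Mul(Mul(-6, Rational(-4, 3)), -56) = Mul(8, -56) = -448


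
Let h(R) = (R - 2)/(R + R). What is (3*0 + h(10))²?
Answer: 4/25 ≈ 0.16000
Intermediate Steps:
h(R) = (-2 + R)/(2*R) (h(R) = (-2 + R)/((2*R)) = (-2 + R)*(1/(2*R)) = (-2 + R)/(2*R))
(3*0 + h(10))² = (3*0 + (½)*(-2 + 10)/10)² = (0 + (½)*(⅒)*8)² = (0 + ⅖)² = (⅖)² = 4/25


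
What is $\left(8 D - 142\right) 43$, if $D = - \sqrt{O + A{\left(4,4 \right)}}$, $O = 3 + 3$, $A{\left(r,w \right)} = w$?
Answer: $-6106 - 344 \sqrt{10} \approx -7193.8$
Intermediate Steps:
$O = 6$
$D = - \sqrt{10}$ ($D = - \sqrt{6 + 4} = - \sqrt{10} \approx -3.1623$)
$\left(8 D - 142\right) 43 = \left(8 \left(- \sqrt{10}\right) - 142\right) 43 = \left(- 8 \sqrt{10} - 142\right) 43 = \left(-142 - 8 \sqrt{10}\right) 43 = -6106 - 344 \sqrt{10}$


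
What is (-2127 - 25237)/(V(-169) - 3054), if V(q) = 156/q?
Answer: 177866/19857 ≈ 8.9574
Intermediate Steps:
(-2127 - 25237)/(V(-169) - 3054) = (-2127 - 25237)/(156/(-169) - 3054) = -27364/(156*(-1/169) - 3054) = -27364/(-12/13 - 3054) = -27364/(-39714/13) = -27364*(-13/39714) = 177866/19857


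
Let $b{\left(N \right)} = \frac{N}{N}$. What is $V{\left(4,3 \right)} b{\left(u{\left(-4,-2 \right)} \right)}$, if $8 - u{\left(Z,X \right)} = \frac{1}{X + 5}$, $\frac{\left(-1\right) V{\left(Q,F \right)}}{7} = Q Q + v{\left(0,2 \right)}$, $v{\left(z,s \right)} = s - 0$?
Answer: $-126$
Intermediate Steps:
$v{\left(z,s \right)} = s$ ($v{\left(z,s \right)} = s + 0 = s$)
$V{\left(Q,F \right)} = -14 - 7 Q^{2}$ ($V{\left(Q,F \right)} = - 7 \left(Q Q + 2\right) = - 7 \left(Q^{2} + 2\right) = - 7 \left(2 + Q^{2}\right) = -14 - 7 Q^{2}$)
$u{\left(Z,X \right)} = 8 - \frac{1}{5 + X}$ ($u{\left(Z,X \right)} = 8 - \frac{1}{X + 5} = 8 - \frac{1}{5 + X}$)
$b{\left(N \right)} = 1$
$V{\left(4,3 \right)} b{\left(u{\left(-4,-2 \right)} \right)} = \left(-14 - 7 \cdot 4^{2}\right) 1 = \left(-14 - 112\right) 1 = \left(-126\right) 1 = -126$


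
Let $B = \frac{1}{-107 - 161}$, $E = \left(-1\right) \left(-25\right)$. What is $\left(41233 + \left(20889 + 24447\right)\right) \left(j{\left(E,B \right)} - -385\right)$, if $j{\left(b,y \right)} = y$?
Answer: $\frac{8932102851}{268} \approx 3.3329 \cdot 10^{7}$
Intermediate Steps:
$E = 25$
$B = - \frac{1}{268}$ ($B = \frac{1}{-268} = - \frac{1}{268} \approx -0.0037313$)
$\left(41233 + \left(20889 + 24447\right)\right) \left(j{\left(E,B \right)} - -385\right) = \left(41233 + \left(20889 + 24447\right)\right) \left(- \frac{1}{268} - -385\right) = \left(41233 + 45336\right) \left(- \frac{1}{268} + 385\right) = 86569 \cdot \frac{103179}{268} = \frac{8932102851}{268}$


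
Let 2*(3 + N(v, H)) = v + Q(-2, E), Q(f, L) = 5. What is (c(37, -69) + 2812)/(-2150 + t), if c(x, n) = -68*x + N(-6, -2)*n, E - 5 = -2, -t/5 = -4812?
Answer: 215/8764 ≈ 0.024532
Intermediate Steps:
t = 24060 (t = -5*(-4812) = 24060)
E = 3 (E = 5 - 2 = 3)
N(v, H) = -½ + v/2 (N(v, H) = -3 + (v + 5)/2 = -3 + (5 + v)/2 = -3 + (5/2 + v/2) = -½ + v/2)
c(x, n) = -68*x - 7*n/2 (c(x, n) = -68*x + (-½ + (½)*(-6))*n = -68*x + (-½ - 3)*n = -68*x - 7*n/2)
(c(37, -69) + 2812)/(-2150 + t) = ((-68*37 - 7/2*(-69)) + 2812)/(-2150 + 24060) = ((-2516 + 483/2) + 2812)/21910 = (-4549/2 + 2812)*(1/21910) = (1075/2)*(1/21910) = 215/8764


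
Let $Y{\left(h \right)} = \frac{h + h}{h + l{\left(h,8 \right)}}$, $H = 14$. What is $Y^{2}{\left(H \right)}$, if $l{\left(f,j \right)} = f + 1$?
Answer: $\frac{784}{841} \approx 0.93222$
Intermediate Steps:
$l{\left(f,j \right)} = 1 + f$
$Y{\left(h \right)} = \frac{2 h}{1 + 2 h}$ ($Y{\left(h \right)} = \frac{h + h}{h + \left(1 + h\right)} = \frac{2 h}{1 + 2 h}$)
$Y^{2}{\left(H \right)} = \left(2 \cdot 14 \frac{1}{1 + 2 \cdot 14}\right)^{2} = \left(2 \cdot 14 \frac{1}{1 + 28}\right)^{2} = \left(2 \cdot 14 \cdot \frac{1}{29}\right)^{2} = \left(\frac{28}{29}\right)^{2} = \frac{784}{841}$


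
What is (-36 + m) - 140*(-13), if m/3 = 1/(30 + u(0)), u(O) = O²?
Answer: 17841/10 ≈ 1784.1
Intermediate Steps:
m = ⅒ (m = 3/(30 + 0²) = 3/(30 + 0) = 3/30 = 3*(1/30) = ⅒ ≈ 0.10000)
(-36 + m) - 140*(-13) = (-36 + ⅒) - 140*(-13) = -359/10 + 1820 = 17841/10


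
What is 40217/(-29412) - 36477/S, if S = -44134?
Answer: -351037777/649034604 ≈ -0.54086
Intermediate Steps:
40217/(-29412) - 36477/S = 40217/(-29412) - 36477/(-44134) = 40217*(-1/29412) - 36477*(-1/44134) = -40217/29412 + 36477/44134 = -351037777/649034604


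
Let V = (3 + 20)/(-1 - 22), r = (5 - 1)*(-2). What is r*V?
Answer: 8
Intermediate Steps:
r = -8 (r = 4*(-2) = -8)
V = -1 (V = 23/(-23) = 23*(-1/23) = -1)
r*V = -8*(-1) = 8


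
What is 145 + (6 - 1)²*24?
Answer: 745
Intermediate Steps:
145 + (6 - 1)²*24 = 145 + 5²*24 = 145 + 25*24 = 145 + 600 = 745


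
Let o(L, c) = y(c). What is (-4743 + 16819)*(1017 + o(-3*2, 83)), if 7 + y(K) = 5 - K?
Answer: 11254832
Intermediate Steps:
y(K) = -2 - K (y(K) = -7 + (5 - K) = -2 - K)
o(L, c) = -2 - c
(-4743 + 16819)*(1017 + o(-3*2, 83)) = (-4743 + 16819)*(1017 + (-2 - 1*83)) = 12076*(1017 + (-2 - 83)) = 12076*(1017 - 85) = 12076*932 = 11254832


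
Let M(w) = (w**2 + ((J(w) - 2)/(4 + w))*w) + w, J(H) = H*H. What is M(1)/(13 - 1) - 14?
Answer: -277/20 ≈ -13.850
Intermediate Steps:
J(H) = H**2
M(w) = w + w**2 + w*(-2 + w**2)/(4 + w) (M(w) = (w**2 + ((w**2 - 2)/(4 + w))*w) + w = (w**2 + ((-2 + w**2)/(4 + w))*w) + w = (w**2 + w*(-2 + w**2)/(4 + w)) + w = w + w**2 + w*(-2 + w**2)/(4 + w))
M(1)/(13 - 1) - 14 = (1*(2 + 2*1**2 + 5*1)/(4 + 1))/(13 - 1) - 14 = (1*(2 + 2*1 + 5)/5)/12 - 14 = (1*(1/5)*(2 + 2 + 5))*(1/12) - 14 = (1*(1/5)*9)*(1/12) - 14 = (9/5)*(1/12) - 14 = 3/20 - 14 = -277/20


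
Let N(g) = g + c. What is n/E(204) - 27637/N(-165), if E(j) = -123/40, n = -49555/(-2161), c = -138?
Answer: 749487879/8948701 ≈ 83.754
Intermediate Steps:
n = 49555/2161 (n = -49555*(-1/2161) = 49555/2161 ≈ 22.932)
N(g) = -138 + g (N(g) = g - 138 = -138 + g)
E(j) = -123/40 (E(j) = -123*1/40 = -123/40)
n/E(204) - 27637/N(-165) = 49555/(2161*(-123/40)) - 27637/(-138 - 165) = (49555/2161)*(-40/123) - 27637/(-303) = -1982200/265803 - 27637*(-1/303) = -1982200/265803 + 27637/303 = 749487879/8948701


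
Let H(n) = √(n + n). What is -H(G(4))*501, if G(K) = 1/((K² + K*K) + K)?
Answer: -167*√2/2 ≈ -118.09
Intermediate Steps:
G(K) = 1/(K + 2*K²) (G(K) = 1/((K² + K²) + K) = 1/(2*K² + K) = 1/(K + 2*K²))
H(n) = √2*√n (H(n) = √(2*n) = √2*√n)
-H(G(4))*501 = -√2*√(1/(4*(1 + 2*4)))*501 = -√2*√(1/(4*(1 + 8)))*501 = -√2*√((¼)/9)*501 = -√2*√((¼)*(⅑))*501 = -√2*√(1/36)*501 = -√2/6*501 = -167*√2/2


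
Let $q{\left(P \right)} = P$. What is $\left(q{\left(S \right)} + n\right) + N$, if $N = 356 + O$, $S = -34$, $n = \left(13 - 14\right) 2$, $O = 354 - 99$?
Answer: $575$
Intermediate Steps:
$O = 255$ ($O = 354 - 99 = 255$)
$n = -2$ ($n = \left(-1\right) 2 = -2$)
$N = 611$ ($N = 356 + 255 = 611$)
$\left(q{\left(S \right)} + n\right) + N = \left(-34 - 2\right) + 611 = -36 + 611 = 575$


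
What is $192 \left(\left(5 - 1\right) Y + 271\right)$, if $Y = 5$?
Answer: $55872$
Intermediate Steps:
$192 \left(\left(5 - 1\right) Y + 271\right) = 192 \left(\left(5 - 1\right) 5 + 271\right) = 192 \left(4 \cdot 5 + 271\right) = 192 \left(20 + 271\right) = 192 \cdot 291 = 55872$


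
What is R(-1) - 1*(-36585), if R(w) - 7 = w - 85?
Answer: 36506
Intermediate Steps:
R(w) = -78 + w (R(w) = 7 + (w - 85) = 7 + (-85 + w) = -78 + w)
R(-1) - 1*(-36585) = (-78 - 1) - 1*(-36585) = -79 + 36585 = 36506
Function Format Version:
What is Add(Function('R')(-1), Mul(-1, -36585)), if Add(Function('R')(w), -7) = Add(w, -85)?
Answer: 36506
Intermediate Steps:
Function('R')(w) = Add(-78, w) (Function('R')(w) = Add(7, Add(w, -85)) = Add(7, Add(-85, w)) = Add(-78, w))
Add(Function('R')(-1), Mul(-1, -36585)) = Add(Add(-78, -1), Mul(-1, -36585)) = Add(-79, 36585) = 36506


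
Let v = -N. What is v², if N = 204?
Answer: 41616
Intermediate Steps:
v = -204 (v = -1*204 = -204)
v² = (-204)² = 41616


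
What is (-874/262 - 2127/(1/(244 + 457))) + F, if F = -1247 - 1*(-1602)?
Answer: -195278469/131 ≈ -1.4907e+6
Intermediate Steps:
F = 355 (F = -1247 + 1602 = 355)
(-874/262 - 2127/(1/(244 + 457))) + F = (-874/262 - 2127/(1/(244 + 457))) + 355 = (-874*1/262 - 2127/(1/701)) + 355 = (-437/131 - 2127/1/701) + 355 = (-437/131 - 2127*701) + 355 = (-437/131 - 1491027) + 355 = -195324974/131 + 355 = -195278469/131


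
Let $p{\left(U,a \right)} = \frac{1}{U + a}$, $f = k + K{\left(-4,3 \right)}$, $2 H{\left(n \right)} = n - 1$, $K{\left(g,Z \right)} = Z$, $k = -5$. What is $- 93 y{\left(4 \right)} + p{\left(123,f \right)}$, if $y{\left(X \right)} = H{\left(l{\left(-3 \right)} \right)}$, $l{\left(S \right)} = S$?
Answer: $\frac{22507}{121} \approx 186.01$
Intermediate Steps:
$H{\left(n \right)} = - \frac{1}{2} + \frac{n}{2}$ ($H{\left(n \right)} = \frac{n - 1}{2} = \frac{-1 + n}{2} = - \frac{1}{2} + \frac{n}{2}$)
$y{\left(X \right)} = -2$ ($y{\left(X \right)} = - \frac{1}{2} + \frac{1}{2} \left(-3\right) = - \frac{1}{2} - \frac{3}{2} = -2$)
$f = -2$ ($f = -5 + 3 = -2$)
$- 93 y{\left(4 \right)} + p{\left(123,f \right)} = \left(-93\right) \left(-2\right) + \frac{1}{123 - 2} = 186 + \frac{1}{121} = \frac{22507}{121}$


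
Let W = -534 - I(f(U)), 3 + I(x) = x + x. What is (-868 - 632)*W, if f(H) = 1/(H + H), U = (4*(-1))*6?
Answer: 1592875/2 ≈ 7.9644e+5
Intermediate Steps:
U = -24 (U = -4*6 = -24)
f(H) = 1/(2*H)
I(x) = -3 + 2*x (I(x) = -3 + (x + x) = -3 + 2*x)
W = -12743/24 (W = -534 - (-3 + 2*((½)/(-24))) = -534 - (-3 + 2*((½)*(-1/24))) = -534 - (-3 + 2*(-1/48)) = -534 - (-3 - 1/24) = -534 - 1*(-73/24) = -534 + 73/24 = -12743/24 ≈ -530.96)
(-868 - 632)*W = (-868 - 632)*(-12743/24) = -1500*(-12743/24) = 1592875/2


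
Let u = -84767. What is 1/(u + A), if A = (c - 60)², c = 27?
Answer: -1/83678 ≈ -1.1951e-5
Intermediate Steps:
A = 1089 (A = (27 - 60)² = (-33)² = 1089)
1/(u + A) = 1/(-84767 + 1089) = 1/(-83678) = -1/83678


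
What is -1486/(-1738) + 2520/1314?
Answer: 175899/63437 ≈ 2.7728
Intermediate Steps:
-1486/(-1738) + 2520/1314 = -1486*(-1/1738) + 2520*(1/1314) = 743/869 + 140/73 = 175899/63437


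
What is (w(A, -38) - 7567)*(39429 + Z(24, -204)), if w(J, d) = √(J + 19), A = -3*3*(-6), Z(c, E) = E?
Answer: -296815575 + 39225*√73 ≈ -2.9648e+8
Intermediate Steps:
A = 54 (A = -9*(-6) = 54)
w(J, d) = √(19 + J)
(w(A, -38) - 7567)*(39429 + Z(24, -204)) = (√(19 + 54) - 7567)*(39429 - 204) = (√73 - 7567)*39225 = (-7567 + √73)*39225 = -296815575 + 39225*√73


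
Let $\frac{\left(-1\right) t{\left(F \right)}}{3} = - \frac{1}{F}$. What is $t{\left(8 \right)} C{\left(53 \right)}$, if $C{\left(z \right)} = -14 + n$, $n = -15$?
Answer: $- \frac{87}{8} \approx -10.875$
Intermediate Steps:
$C{\left(z \right)} = -29$ ($C{\left(z \right)} = -14 - 15 = -29$)
$t{\left(F \right)} = \frac{3}{F}$ ($t{\left(F \right)} = - 3 \left(- \frac{1}{F}\right) = \frac{3}{F}$)
$t{\left(8 \right)} C{\left(53 \right)} = \frac{3}{8} \left(-29\right) = - \frac{87}{8}$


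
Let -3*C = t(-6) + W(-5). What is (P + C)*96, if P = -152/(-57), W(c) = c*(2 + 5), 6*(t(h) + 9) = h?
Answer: 1696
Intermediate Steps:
t(h) = -9 + h/6
W(c) = 7*c (W(c) = c*7 = 7*c)
P = 8/3 (P = -152*(-1/57) = 8/3 ≈ 2.6667)
C = 15 (C = -((-9 + (⅙)*(-6)) + 7*(-5))/3 = -((-9 - 1) - 35)/3 = -(-10 - 35)/3 = -⅓*(-45) = 15)
(P + C)*96 = (8/3 + 15)*96 = (53/3)*96 = 1696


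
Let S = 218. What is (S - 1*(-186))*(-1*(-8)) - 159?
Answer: 3073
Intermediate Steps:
(S - 1*(-186))*(-1*(-8)) - 159 = (218 - 1*(-186))*(-1*(-8)) - 159 = (218 + 186)*8 - 159 = 404*8 - 159 = 3232 - 159 = 3073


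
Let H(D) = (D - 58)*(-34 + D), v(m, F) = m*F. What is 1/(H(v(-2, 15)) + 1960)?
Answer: 1/7592 ≈ 0.00013172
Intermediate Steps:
v(m, F) = F*m
H(D) = (-58 + D)*(-34 + D)
1/(H(v(-2, 15)) + 1960) = 1/((1972 + (15*(-2))² - 1380*(-2)) + 1960) = 1/((1972 + (-30)² - 92*(-30)) + 1960) = 1/((1972 + 900 + 2760) + 1960) = 1/(5632 + 1960) = 1/7592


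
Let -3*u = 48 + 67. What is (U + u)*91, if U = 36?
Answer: -637/3 ≈ -212.33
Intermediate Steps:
u = -115/3 (u = -(48 + 67)/3 = -1/3*115 = -115/3 ≈ -38.333)
(U + u)*91 = (36 - 115/3)*91 = -7/3*91 = -637/3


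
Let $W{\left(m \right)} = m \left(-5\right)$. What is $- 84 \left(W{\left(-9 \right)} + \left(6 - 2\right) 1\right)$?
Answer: $-4116$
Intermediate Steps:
$W{\left(m \right)} = - 5 m$
$- 84 \left(W{\left(-9 \right)} + \left(6 - 2\right) 1\right) = - 84 \left(\left(-5\right) \left(-9\right) + \left(6 - 2\right) 1\right) = - 84 \left(45 + 4 \cdot 1\right) = - 84 \left(45 + 4\right) = \left(-84\right) 49 = -4116$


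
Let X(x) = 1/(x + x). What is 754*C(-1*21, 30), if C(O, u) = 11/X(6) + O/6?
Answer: 96889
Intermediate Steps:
X(x) = 1/(2*x)
C(O, u) = 132 + O/6 (C(O, u) = 11/(((½)/6)) + O/6 = 11/(((½)*(⅙))) + O*(⅙) = 11/(1/12) + O/6 = 11*12 + O/6 = 132 + O/6)
754*C(-1*21, 30) = 754*(132 + (-1*21)/6) = 754*(132 + (⅙)*(-21)) = 754*(132 - 7/2) = 754*(257/2) = 96889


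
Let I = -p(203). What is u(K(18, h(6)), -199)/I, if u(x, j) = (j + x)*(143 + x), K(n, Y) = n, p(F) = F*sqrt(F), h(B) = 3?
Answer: 4163*sqrt(203)/5887 ≈ 10.075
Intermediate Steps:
p(F) = F**(3/2)
u(x, j) = (143 + x)*(j + x)
I = -203*sqrt(203) (I = -203**(3/2) = -203*sqrt(203) ≈ -2892.3)
u(K(18, h(6)), -199)/I = (18**2 + 143*(-199) + 143*18 - 199*18)/((-203*sqrt(203))) = (324 - 28457 + 2574 - 3582)*(-sqrt(203)/41209) = -(-4163)*sqrt(203)/5887 = 4163*sqrt(203)/5887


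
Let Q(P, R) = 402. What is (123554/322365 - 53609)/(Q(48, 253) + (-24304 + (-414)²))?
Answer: -17281541731/47546903310 ≈ -0.36346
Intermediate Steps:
(123554/322365 - 53609)/(Q(48, 253) + (-24304 + (-414)²)) = (123554/322365 - 53609)/(402 + (-24304 + (-414)²)) = (123554*(1/322365) - 53609)/(402 + (-24304 + 171396)) = (123554/322365 - 53609)/(402 + 147092) = -17281541731/322365/147494 = -17281541731/322365*1/147494 = -17281541731/47546903310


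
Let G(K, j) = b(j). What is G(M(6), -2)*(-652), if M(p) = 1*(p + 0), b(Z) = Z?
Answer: 1304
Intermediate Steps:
M(p) = p (M(p) = 1*p = p)
G(K, j) = j
G(M(6), -2)*(-652) = -2*(-652) = 1304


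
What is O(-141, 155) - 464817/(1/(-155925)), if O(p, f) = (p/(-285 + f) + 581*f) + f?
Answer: 9421968521691/130 ≈ 7.2477e+10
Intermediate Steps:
O(p, f) = 582*f + p/(-285 + f) (O(p, f) = (p/(-285 + f) + 581*f) + f = (581*f + p/(-285 + f)) + f = 582*f + p/(-285 + f))
O(-141, 155) - 464817/(1/(-155925)) = (-141 - 165870*155 + 582*155²)/(-285 + 155) - 464817/(1/(-155925)) = (-141 - 25709850 + 582*24025)/(-130) - 464817/(-1/155925) = -(-141 - 25709850 + 13982550)/130 - 464817*(-155925) = -1/130*(-11727441) + 72476590725 = 11727441/130 + 72476590725 = 9421968521691/130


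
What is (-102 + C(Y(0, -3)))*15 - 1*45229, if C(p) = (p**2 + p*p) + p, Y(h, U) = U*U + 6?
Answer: -39784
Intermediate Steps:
Y(h, U) = 6 + U**2 (Y(h, U) = U**2 + 6 = 6 + U**2)
C(p) = p + 2*p**2 (C(p) = (p**2 + p**2) + p = 2*p**2 + p = p + 2*p**2)
(-102 + C(Y(0, -3)))*15 - 1*45229 = (-102 + (6 + (-3)**2)*(1 + 2*(6 + (-3)**2)))*15 - 1*45229 = (-102 + (6 + 9)*(1 + 2*(6 + 9)))*15 - 45229 = (-102 + 15*(1 + 2*15))*15 - 45229 = (-102 + 15*(1 + 30))*15 - 45229 = (-102 + 15*31)*15 - 45229 = (-102 + 465)*15 - 45229 = 363*15 - 45229 = 5445 - 45229 = -39784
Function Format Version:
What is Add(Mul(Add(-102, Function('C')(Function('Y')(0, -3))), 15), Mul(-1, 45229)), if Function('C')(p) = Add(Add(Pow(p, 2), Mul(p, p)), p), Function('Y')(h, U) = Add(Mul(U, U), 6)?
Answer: -39784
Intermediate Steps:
Function('Y')(h, U) = Add(6, Pow(U, 2)) (Function('Y')(h, U) = Add(Pow(U, 2), 6) = Add(6, Pow(U, 2)))
Function('C')(p) = Add(p, Mul(2, Pow(p, 2))) (Function('C')(p) = Add(Add(Pow(p, 2), Pow(p, 2)), p) = Add(Mul(2, Pow(p, 2)), p) = Add(p, Mul(2, Pow(p, 2))))
Add(Mul(Add(-102, Function('C')(Function('Y')(0, -3))), 15), Mul(-1, 45229)) = Add(Mul(Add(-102, Mul(Add(6, Pow(-3, 2)), Add(1, Mul(2, Add(6, Pow(-3, 2)))))), 15), Mul(-1, 45229)) = Add(Mul(Add(-102, Mul(Add(6, 9), Add(1, Mul(2, Add(6, 9))))), 15), -45229) = Add(Mul(Add(-102, Mul(15, Add(1, Mul(2, 15)))), 15), -45229) = Add(Mul(Add(-102, Mul(15, Add(1, 30))), 15), -45229) = Add(Mul(Add(-102, Mul(15, 31)), 15), -45229) = Add(Mul(Add(-102, 465), 15), -45229) = Add(Mul(363, 15), -45229) = Add(5445, -45229) = -39784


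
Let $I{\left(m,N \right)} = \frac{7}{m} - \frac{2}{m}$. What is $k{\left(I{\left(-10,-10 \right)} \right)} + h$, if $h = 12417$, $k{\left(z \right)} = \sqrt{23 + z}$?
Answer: $12417 + \frac{3 \sqrt{10}}{2} \approx 12422.0$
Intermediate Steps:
$I{\left(m,N \right)} = \frac{5}{m}$
$k{\left(I{\left(-10,-10 \right)} \right)} + h = \sqrt{23 + \frac{5}{-10}} + 12417 = \sqrt{23 + 5 \left(- \frac{1}{10}\right)} + 12417 = \sqrt{23 - \frac{1}{2}} + 12417 = \sqrt{\frac{45}{2}} + 12417 = \frac{3 \sqrt{10}}{2} + 12417 = 12417 + \frac{3 \sqrt{10}}{2}$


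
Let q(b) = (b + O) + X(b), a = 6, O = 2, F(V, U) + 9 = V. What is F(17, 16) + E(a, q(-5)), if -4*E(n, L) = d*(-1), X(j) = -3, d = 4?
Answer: 9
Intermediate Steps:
F(V, U) = -9 + V
q(b) = -1 + b (q(b) = (b + 2) - 3 = (2 + b) - 3 = -1 + b)
E(n, L) = 1 (E(n, L) = -(-1) = -¼*(-4) = 1)
F(17, 16) + E(a, q(-5)) = (-9 + 17) + 1 = 8 + 1 = 9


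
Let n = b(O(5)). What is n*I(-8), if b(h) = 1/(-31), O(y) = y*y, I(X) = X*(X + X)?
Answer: -128/31 ≈ -4.1290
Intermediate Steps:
I(X) = 2*X² (I(X) = X*(2*X) = 2*X²)
O(y) = y²
b(h) = -1/31
n = -1/31 ≈ -0.032258
n*I(-8) = -2*(-8)²/31 = -2*64/31 = -1/31*128 = -128/31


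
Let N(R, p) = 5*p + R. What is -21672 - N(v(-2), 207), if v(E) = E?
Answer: -22705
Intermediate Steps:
N(R, p) = R + 5*p
-21672 - N(v(-2), 207) = -21672 - (-2 + 5*207) = -21672 - (-2 + 1035) = -21672 - 1*1033 = -21672 - 1033 = -22705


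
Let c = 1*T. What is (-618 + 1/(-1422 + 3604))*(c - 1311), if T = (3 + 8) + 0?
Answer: 876508750/1091 ≈ 8.0340e+5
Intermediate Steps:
T = 11 (T = 11 + 0 = 11)
c = 11 (c = 1*11 = 11)
(-618 + 1/(-1422 + 3604))*(c - 1311) = (-618 + 1/(-1422 + 3604))*(11 - 1311) = (-618 + 1/2182)*(-1300) = -1348475/2182*(-1300) = 876508750/1091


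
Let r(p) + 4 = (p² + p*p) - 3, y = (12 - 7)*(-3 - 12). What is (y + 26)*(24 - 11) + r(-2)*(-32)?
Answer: -669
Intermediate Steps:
y = -75 (y = 5*(-15) = -75)
r(p) = -7 + 2*p² (r(p) = -4 + ((p² + p*p) - 3) = -4 + ((p² + p²) - 3) = -4 + (2*p² - 3) = -4 + (-3 + 2*p²) = -7 + 2*p²)
(y + 26)*(24 - 11) + r(-2)*(-32) = (-75 + 26)*(24 - 11) + (-7 + 2*(-2)²)*(-32) = -49*13 + (-7 + 2*4)*(-32) = -637 + (-7 + 8)*(-32) = -637 + 1*(-32) = -637 - 32 = -669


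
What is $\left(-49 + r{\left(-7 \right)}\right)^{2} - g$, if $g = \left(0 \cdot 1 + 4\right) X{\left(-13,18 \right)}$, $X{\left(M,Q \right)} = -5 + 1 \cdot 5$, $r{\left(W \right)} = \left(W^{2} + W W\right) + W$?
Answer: $1764$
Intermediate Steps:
$r{\left(W \right)} = W + 2 W^{2}$ ($r{\left(W \right)} = \left(W^{2} + W^{2}\right) + W = 2 W^{2} + W = W + 2 W^{2}$)
$X{\left(M,Q \right)} = 0$ ($X{\left(M,Q \right)} = -5 + 5 = 0$)
$g = 0$ ($g = \left(0 \cdot 1 + 4\right) 0 = \left(0 + 4\right) 0 = 4 \cdot 0 = 0$)
$\left(-49 + r{\left(-7 \right)}\right)^{2} - g = \left(-49 - 7 \left(1 + 2 \left(-7\right)\right)\right)^{2} - 0 = \left(-49 - 7 \left(1 - 14\right)\right)^{2} + 0 = \left(-49 - -91\right)^{2} + 0 = \left(-49 + 91\right)^{2} + 0 = 42^{2} + 0 = 1764 + 0 = 1764$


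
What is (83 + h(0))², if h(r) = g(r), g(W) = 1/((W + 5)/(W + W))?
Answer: 6889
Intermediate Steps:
g(W) = 2*W/(5 + W) (g(W) = 1/((5 + W)/((2*W))) = 1/((5 + W)*(1/(2*W))) = 1/((5 + W)/(2*W)) = 2*W/(5 + W))
h(r) = 2*r/(5 + r)
(83 + h(0))² = (83 + 2*0/(5 + 0))² = (83 + 2*0/5)² = (83 + 2*0*(⅕))² = (83 + 0)² = 83² = 6889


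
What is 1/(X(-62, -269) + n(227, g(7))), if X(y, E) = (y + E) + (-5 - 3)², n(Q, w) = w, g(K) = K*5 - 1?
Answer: -1/233 ≈ -0.0042918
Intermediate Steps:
g(K) = -1 + 5*K (g(K) = 5*K - 1 = -1 + 5*K)
X(y, E) = 64 + E + y (X(y, E) = (E + y) + (-8)² = (E + y) + 64 = 64 + E + y)
1/(X(-62, -269) + n(227, g(7))) = 1/((64 - 269 - 62) + (-1 + 5*7)) = 1/(-267 + (-1 + 35)) = 1/(-267 + 34) = 1/(-233) = -1/233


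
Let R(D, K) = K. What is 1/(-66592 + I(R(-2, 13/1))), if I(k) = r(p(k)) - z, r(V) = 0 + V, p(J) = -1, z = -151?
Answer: -1/66442 ≈ -1.5051e-5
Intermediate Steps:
r(V) = V
I(k) = 150 (I(k) = -1 - 1*(-151) = -1 + 151 = 150)
1/(-66592 + I(R(-2, 13/1))) = 1/(-66592 + 150) = 1/(-66442) = -1/66442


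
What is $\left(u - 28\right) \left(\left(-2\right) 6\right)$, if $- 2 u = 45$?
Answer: $606$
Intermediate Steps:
$u = - \frac{45}{2}$ ($u = \left(- \frac{1}{2}\right) 45 = - \frac{45}{2} \approx -22.5$)
$\left(u - 28\right) \left(\left(-2\right) 6\right) = \left(- \frac{45}{2} - 28\right) \left(\left(-2\right) 6\right) = \left(- \frac{101}{2}\right) \left(-12\right) = 606$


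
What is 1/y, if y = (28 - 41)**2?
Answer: 1/169 ≈ 0.0059172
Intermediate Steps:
y = 169 (y = (-13)**2 = 169)
1/y = 1/169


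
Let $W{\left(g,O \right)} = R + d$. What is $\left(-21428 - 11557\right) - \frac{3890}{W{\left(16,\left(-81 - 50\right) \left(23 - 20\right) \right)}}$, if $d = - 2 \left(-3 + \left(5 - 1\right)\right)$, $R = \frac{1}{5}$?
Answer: $- \frac{277415}{9} \approx -30824.0$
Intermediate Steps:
$R = \frac{1}{5} \approx 0.2$
$d = -2$ ($d = - 2 \left(-3 + 4\right) = \left(-2\right) 1 = -2$)
$W{\left(g,O \right)} = - \frac{9}{5}$ ($W{\left(g,O \right)} = \frac{1}{5} - 2 = - \frac{9}{5}$)
$\left(-21428 - 11557\right) - \frac{3890}{W{\left(16,\left(-81 - 50\right) \left(23 - 20\right) \right)}} = \left(-21428 - 11557\right) - \frac{3890}{- \frac{9}{5}} = -32985 - - \frac{19450}{9} = -32985 + \frac{19450}{9} = - \frac{277415}{9}$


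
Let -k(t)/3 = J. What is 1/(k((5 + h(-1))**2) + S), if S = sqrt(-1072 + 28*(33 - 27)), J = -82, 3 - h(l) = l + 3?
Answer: 123/30710 - I*sqrt(226)/30710 ≈ 0.0040052 - 0.00048952*I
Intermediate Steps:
h(l) = -l (h(l) = 3 - (l + 3) = 3 - (3 + l) = 3 + (-3 - l) = -l)
k(t) = 246 (k(t) = -3*(-82) = 246)
S = 2*I*sqrt(226) (S = sqrt(-1072 + 28*6) = sqrt(-1072 + 168) = sqrt(-904) = 2*I*sqrt(226) ≈ 30.067*I)
1/(k((5 + h(-1))**2) + S) = 1/(246 + 2*I*sqrt(226))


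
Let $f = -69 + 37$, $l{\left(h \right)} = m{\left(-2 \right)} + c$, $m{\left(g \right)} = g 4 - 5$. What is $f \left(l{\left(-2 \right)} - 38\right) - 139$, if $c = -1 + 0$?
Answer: $1525$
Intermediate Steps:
$c = -1$
$m{\left(g \right)} = -5 + 4 g$ ($m{\left(g \right)} = 4 g - 5 = -5 + 4 g$)
$l{\left(h \right)} = -14$ ($l{\left(h \right)} = \left(-5 + 4 \left(-2\right)\right) - 1 = \left(-5 - 8\right) - 1 = -13 - 1 = -14$)
$f = -32$
$f \left(l{\left(-2 \right)} - 38\right) - 139 = - 32 \left(-14 - 38\right) - 139 = \left(-32\right) \left(-52\right) - 139 = 1664 - 139 = 1525$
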